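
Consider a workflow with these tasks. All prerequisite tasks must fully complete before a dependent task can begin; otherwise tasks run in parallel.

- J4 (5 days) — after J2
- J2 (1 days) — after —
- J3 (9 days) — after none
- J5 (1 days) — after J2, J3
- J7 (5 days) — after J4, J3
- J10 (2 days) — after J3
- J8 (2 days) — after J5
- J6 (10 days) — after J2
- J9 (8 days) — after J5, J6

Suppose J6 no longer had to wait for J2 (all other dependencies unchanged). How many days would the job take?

With the dependency in place, J2→J6→J9 = 1+10+8 = 19 sets the finish at 19 days.
Without J2→J6, J6's earliest start moves from 1 to 0.
The longest chain is now J3→J5→J9 = 9+1+8 = 18, so the job takes 18 days.

18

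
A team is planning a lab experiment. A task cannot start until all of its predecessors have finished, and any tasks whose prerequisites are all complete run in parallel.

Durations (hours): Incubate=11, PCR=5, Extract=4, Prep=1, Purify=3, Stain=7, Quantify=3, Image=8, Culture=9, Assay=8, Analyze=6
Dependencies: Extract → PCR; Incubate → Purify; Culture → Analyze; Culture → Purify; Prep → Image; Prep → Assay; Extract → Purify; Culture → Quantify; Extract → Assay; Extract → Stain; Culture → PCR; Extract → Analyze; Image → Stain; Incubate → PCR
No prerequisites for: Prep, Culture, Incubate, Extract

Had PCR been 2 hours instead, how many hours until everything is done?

16

Actual critical path: Incubate→PCR = 11+5 = 16 ⇒ 16 hours.
PCR is on the critical path; changing it to 2 makes that path 13 hours.
New critical path: Prep→Image→Stain = 1+8+7 = 16 ⇒ 16 hours.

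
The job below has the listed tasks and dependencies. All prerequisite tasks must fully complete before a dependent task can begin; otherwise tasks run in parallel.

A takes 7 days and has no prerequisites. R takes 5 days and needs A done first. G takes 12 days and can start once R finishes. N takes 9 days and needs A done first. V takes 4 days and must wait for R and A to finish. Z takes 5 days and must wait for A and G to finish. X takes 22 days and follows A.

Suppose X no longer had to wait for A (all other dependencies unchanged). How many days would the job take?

29

With the dependency in place, A→R→G→Z = 7+5+12+5 = 29 sets the finish at 29 days.
Without A→X, X's earliest start moves from 7 to 0.
The longest chain is now A→R→G→Z = 7+5+12+5 = 29, so the job takes 29 days.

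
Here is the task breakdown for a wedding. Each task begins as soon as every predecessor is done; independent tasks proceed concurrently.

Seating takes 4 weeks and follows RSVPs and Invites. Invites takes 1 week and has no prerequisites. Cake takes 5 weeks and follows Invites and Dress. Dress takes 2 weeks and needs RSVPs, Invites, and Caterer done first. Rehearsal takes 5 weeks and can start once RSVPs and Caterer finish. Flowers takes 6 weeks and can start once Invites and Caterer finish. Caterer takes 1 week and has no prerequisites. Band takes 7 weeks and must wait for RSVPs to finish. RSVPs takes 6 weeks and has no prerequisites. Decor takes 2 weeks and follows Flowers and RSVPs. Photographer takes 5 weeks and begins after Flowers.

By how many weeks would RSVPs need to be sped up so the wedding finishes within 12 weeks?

Current finish: 13 weeks; target: 12.
RSVPs is on every critical path, so each week cut from RSVPs cuts the finish by one (this holds down to a finish of 12).
Need 13 − 12 = 1 week off RSVPs → RSVPs becomes 5 weeks, finish becomes 12.

1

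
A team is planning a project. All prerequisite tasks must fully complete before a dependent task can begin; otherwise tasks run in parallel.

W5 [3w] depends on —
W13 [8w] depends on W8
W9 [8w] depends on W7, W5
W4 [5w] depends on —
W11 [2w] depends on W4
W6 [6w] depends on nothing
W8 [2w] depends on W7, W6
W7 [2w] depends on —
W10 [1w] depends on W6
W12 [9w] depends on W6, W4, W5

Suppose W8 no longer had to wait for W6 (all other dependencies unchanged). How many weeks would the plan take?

Before: longest chain W6→W8→W13 = 6+2+8 = 16, finish 16.
Without W6→W8, W8's earliest start moves from 6 to 2.
The longest chain is now W6→W12 = 6+9 = 15, so the plan takes 15 weeks.

15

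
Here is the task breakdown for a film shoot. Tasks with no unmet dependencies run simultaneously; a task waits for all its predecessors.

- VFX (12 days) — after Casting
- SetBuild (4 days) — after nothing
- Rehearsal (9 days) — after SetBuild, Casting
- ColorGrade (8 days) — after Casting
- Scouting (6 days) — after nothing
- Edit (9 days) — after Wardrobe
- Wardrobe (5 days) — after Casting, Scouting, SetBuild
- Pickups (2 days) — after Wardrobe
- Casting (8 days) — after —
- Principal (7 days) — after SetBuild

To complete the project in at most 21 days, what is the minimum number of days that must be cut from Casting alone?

Current finish: 22 days; target: 21.
Casting is on every critical path, so each day cut from Casting cuts the finish by one (this holds down to a finish of 20).
Need 22 − 21 = 1 day off Casting → Casting becomes 7 days, finish becomes 21.

1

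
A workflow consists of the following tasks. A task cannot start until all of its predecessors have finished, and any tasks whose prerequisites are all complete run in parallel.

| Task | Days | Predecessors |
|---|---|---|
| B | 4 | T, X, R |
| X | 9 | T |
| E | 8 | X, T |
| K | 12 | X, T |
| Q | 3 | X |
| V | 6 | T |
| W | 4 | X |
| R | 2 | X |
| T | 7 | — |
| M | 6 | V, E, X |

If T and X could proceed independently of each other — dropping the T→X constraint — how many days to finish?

23

Before: longest chain T→X→E→M = 7+9+8+6 = 30, finish 30.
Without T→X, X's earliest start moves from 7 to 0.
After: X→E→M = 9+8+6 = 23 → 23 days.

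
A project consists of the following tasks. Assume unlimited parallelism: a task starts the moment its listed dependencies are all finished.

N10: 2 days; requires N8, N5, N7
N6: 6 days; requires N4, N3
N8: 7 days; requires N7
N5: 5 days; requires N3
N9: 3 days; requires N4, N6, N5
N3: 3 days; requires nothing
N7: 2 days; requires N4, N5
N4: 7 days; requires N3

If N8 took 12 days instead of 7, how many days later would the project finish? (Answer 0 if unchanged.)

5

Actual critical path: N3→N4→N7→N8→N10 = 3+7+2+7+2 = 21 ⇒ 21 days.
N8 is on the critical path; changing it to 12 makes that path 26 days.
That remains the longest chain; total 26 days.
Change in finish: 26 − 21 = +5 days.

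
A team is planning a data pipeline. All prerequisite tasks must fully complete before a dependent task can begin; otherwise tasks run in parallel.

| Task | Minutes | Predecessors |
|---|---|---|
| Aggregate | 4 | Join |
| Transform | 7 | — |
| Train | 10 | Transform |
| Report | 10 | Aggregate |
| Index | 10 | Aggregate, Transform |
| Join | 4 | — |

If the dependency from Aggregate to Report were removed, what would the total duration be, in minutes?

Original critical path: Join→Aggregate→Index = 4+4+10 = 18 ⇒ 18 minutes.
Without Aggregate→Report, Report's earliest start moves from 8 to 0.
New critical path: Join→Aggregate→Index = 4+4+10 = 18 ⇒ 18 minutes.

18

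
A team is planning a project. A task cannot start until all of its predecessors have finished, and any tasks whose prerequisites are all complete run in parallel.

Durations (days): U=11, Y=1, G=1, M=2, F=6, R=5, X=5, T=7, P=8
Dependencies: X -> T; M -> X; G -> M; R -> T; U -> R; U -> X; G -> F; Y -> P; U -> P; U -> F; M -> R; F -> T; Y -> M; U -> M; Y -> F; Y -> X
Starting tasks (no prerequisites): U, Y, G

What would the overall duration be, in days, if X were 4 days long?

25

Critical path before the change: U→M→X→T = 11+2+5+7 = 25 giving 25 days.
X lies on that path, so at 4 days the path becomes 24 days.
The binding chain switches to U→M→R→T = 11+2+5+7 = 25; finish 25 days.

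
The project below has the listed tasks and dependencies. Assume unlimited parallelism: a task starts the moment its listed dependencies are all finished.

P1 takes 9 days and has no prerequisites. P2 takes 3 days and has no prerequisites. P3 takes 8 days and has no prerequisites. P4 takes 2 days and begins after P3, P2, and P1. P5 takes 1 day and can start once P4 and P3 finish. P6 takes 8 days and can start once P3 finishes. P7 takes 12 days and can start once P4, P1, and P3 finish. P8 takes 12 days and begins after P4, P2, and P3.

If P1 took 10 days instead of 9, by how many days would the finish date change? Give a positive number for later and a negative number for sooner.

1

The binding path is P1→P4→P7 = 9+2+12 = 23; finish at 23 days.
Since P1 is critical, the +1 change carries straight to that chain (now 24 days).
The critical path is still P1→P4→P7; finish is now 24 days.
Change in finish: 24 − 23 = +1 days.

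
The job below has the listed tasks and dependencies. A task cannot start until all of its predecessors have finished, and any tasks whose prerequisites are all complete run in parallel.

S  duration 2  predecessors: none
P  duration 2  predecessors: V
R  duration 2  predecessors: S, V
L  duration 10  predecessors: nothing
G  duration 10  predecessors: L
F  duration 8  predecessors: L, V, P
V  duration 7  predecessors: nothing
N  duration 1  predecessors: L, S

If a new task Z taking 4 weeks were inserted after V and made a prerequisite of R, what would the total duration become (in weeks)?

Originally the schedule takes 20 weeks.
With Z inserted, R now waits for max(S, V, Z).
New critical path: L→G = 10+10 = 20 ⇒ 20 weeks.

20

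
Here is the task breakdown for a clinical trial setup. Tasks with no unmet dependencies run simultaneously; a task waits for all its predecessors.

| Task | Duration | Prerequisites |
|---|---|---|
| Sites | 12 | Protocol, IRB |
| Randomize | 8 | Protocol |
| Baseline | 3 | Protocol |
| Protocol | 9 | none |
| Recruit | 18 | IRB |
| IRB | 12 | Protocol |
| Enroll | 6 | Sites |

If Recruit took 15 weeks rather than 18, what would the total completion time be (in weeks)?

39

As given, the longest chain is Protocol→IRB→Recruit = 9+12+18 = 39, so the finish is 39 weeks.
Recruit is on the critical path; changing it to 15 makes that path 36 weeks.
New critical path: Protocol→IRB→Sites→Enroll = 9+12+12+6 = 39 ⇒ 39 weeks.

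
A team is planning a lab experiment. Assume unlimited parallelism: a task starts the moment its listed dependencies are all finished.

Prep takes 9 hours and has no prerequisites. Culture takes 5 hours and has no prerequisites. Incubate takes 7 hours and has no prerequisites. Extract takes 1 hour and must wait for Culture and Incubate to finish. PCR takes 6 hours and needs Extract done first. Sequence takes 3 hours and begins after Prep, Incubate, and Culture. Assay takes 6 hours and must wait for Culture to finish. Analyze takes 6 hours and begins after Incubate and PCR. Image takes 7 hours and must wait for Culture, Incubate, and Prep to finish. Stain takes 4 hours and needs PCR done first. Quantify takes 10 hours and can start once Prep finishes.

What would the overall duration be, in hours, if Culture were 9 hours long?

As given, the longest chain is Incubate→Extract→PCR→Analyze = 7+1+6+6 = 20, so the finish is 20 hours.
Culture is off the critical path — its longest chain is 18 hours, giving 2 of slack.
The binding chain switches to Culture→Extract→PCR→Analyze = 9+1+6+6 = 22; finish 22 hours.

22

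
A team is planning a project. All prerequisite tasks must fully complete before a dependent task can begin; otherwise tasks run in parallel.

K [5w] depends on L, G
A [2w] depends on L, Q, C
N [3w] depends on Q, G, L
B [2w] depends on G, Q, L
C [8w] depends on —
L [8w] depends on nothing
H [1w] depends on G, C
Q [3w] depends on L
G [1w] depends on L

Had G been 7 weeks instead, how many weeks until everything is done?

20

Baseline: L→G→K = 8+1+5 = 14 → 14 weeks.
Since G is critical, the +6 change carries straight to that chain (now 20 weeks).
No other chain overtakes it, so the finish is 20 weeks.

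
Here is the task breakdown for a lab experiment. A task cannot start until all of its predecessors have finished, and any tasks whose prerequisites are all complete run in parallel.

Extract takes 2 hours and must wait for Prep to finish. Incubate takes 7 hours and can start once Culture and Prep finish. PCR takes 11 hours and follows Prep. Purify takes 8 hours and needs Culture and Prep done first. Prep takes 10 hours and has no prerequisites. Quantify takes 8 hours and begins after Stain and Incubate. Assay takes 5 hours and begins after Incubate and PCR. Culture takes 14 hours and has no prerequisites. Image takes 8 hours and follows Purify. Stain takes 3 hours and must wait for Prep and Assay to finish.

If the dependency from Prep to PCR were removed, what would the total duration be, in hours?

37

Original critical path: Prep→PCR→Assay→Stain→Quantify = 10+11+5+3+8 = 37 ⇒ 37 hours.
Without Prep→PCR, PCR's earliest start moves from 10 to 0.
The longest chain is now Culture→Incubate→Assay→Stain→Quantify = 14+7+5+3+8 = 37, so the lab experiment takes 37 hours.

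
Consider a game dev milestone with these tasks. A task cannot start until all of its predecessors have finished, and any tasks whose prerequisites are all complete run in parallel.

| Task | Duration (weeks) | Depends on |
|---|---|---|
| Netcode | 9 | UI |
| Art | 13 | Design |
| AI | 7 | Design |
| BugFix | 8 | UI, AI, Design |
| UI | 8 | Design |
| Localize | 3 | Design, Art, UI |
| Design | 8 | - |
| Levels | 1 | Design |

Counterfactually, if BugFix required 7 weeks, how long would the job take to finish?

25

Critical path before the change: Design→UI→Netcode = 8+8+9 = 25 giving 25 weeks.
BugFix is off the critical path — its longest chain is 24 weeks, giving 1 of slack.
That remains the longest chain; total 25 weeks.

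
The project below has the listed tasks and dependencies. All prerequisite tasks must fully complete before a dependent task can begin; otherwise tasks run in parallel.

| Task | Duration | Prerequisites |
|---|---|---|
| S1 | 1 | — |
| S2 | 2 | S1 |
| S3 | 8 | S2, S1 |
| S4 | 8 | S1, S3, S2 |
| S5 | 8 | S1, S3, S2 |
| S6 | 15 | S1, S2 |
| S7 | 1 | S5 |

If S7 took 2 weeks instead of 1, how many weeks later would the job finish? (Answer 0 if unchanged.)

1

Actual critical path: S1→S2→S3→S5→S7 = 1+2+8+8+1 = 20 ⇒ 20 weeks.
S7 is on the critical path; changing it to 2 makes that path 21 weeks.
That remains the longest chain; total 21 weeks.
Change in finish: 21 − 20 = +1 weeks.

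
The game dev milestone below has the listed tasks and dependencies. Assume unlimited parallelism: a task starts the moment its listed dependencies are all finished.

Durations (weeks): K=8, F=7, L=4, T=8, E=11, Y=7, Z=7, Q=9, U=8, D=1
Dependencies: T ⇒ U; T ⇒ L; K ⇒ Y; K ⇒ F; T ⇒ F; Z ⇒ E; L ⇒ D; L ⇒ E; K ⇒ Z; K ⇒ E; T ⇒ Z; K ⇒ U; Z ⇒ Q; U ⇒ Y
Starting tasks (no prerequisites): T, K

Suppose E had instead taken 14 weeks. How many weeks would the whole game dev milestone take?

Critical path before the change: T→Z→E = 8+7+11 = 26 giving 26 weeks.
E is on the critical path; changing it to 14 makes that path 29 weeks.
That remains the longest chain; total 29 weeks.

29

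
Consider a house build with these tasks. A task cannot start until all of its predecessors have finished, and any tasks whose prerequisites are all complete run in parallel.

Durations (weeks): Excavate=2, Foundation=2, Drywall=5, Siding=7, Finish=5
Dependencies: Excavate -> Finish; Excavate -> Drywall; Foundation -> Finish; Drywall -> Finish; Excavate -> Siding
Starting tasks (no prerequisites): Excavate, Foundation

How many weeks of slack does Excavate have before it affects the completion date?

Critical path: Excavate→Drywall→Finish = 2+5+5 = 12, so the finish is 12 weeks.
Excavate finishes as early as 2 and must finish by 2.
So Excavate can slip 2 − 2 = 0 weeks.

0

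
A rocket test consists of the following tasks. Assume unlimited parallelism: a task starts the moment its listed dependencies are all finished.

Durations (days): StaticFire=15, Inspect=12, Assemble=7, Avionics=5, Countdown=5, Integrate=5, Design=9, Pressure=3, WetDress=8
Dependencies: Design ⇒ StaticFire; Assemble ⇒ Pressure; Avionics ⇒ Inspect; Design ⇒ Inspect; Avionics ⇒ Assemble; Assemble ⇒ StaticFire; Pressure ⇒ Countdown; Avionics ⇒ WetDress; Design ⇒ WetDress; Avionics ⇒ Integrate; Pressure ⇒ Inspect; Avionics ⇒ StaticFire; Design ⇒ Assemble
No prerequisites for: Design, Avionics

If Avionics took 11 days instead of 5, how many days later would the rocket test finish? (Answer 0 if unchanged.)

Actual critical path: Design→Assemble→Pressure→Inspect = 9+7+3+12 = 31 ⇒ 31 days.
The longest path through Avionics is only 27 days, so Avionics has float 4.
The binding chain switches to Avionics→Assemble→Pressure→Inspect = 11+7+3+12 = 33; finish 33 days.
Change in finish: 33 − 31 = +2 days.

2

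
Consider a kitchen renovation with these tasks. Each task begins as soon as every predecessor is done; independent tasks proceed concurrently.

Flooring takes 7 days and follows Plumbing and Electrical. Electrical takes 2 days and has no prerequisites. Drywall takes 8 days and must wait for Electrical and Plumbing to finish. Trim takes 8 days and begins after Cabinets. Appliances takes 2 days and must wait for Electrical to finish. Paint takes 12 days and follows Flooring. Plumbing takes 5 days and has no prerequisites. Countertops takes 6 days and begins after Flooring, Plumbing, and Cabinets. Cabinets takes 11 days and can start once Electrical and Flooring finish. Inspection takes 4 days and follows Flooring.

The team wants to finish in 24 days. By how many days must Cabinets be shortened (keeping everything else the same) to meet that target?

Current finish: 31 days; target: 24.
Cabinets is on every critical path, so each day cut from Cabinets cuts the finish by one (this holds down to a finish of 24).
Need 31 − 24 = 7 days off Cabinets → Cabinets becomes 4 days, finish becomes 24.

7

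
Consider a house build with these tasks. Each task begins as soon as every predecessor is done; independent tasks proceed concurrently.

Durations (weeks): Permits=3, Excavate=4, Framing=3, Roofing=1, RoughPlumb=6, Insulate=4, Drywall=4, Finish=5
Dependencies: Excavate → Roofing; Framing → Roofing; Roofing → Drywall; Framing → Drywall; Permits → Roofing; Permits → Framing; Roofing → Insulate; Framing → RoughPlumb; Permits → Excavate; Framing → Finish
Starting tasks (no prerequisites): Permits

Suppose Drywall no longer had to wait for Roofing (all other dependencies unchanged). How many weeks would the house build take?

Before: longest chain Permits→Excavate→Roofing→Insulate = 3+4+1+4 = 12, finish 12.
Without Roofing→Drywall, Drywall's earliest start moves from 8 to 6.
New critical path: Permits→Excavate→Roofing→Insulate = 3+4+1+4 = 12 ⇒ 12 weeks.

12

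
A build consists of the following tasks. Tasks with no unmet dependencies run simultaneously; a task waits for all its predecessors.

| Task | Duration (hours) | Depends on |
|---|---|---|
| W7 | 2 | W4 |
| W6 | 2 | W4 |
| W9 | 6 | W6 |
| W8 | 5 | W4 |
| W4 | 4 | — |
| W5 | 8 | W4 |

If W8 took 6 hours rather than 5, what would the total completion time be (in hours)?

12

Critical path before the change: W4→W5 = 4+8 = 12 giving 12 hours.
W8 has 3 hours of float (longest path through it is 9).
That remains the longest chain; total 12 hours.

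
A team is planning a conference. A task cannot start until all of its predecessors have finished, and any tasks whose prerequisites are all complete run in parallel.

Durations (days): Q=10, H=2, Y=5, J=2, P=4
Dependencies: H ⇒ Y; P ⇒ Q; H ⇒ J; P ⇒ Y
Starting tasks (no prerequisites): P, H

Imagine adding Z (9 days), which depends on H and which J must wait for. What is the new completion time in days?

Originally the job takes 14 days.
With Z inserted, J now waits for max(H, Z).
New critical path: P→Q = 4+10 = 14 ⇒ 14 days.

14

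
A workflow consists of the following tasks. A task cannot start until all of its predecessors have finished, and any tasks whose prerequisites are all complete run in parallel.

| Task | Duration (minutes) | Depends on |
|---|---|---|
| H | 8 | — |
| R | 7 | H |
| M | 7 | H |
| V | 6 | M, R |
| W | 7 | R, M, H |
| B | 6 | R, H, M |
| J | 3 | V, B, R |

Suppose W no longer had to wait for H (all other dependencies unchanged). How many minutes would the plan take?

With the dependency in place, H→R→V→J = 8+7+6+3 = 24 sets the finish at 24 minutes.
Dropping H→W doesn't change W's earliest start (15); another predecessor still binds.
After: H→R→V→J = 8+7+6+3 = 24 → 24 minutes.

24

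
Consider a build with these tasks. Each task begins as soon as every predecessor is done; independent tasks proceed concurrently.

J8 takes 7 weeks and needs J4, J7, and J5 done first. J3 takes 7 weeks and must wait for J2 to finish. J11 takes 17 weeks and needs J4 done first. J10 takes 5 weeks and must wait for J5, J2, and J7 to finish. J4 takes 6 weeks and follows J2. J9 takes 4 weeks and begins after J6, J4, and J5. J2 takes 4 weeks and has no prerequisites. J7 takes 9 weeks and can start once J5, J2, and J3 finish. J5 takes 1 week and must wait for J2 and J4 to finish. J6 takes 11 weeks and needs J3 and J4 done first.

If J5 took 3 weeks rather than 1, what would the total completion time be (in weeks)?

Baseline: J2→J4→J5→J7→J8 = 4+6+1+9+7 = 27 → 27 weeks.
J5 is on the critical path; changing it to 3 makes that path 29 weeks.
The critical path is still J2→J4→J5→J7→J8; finish is now 29 weeks.

29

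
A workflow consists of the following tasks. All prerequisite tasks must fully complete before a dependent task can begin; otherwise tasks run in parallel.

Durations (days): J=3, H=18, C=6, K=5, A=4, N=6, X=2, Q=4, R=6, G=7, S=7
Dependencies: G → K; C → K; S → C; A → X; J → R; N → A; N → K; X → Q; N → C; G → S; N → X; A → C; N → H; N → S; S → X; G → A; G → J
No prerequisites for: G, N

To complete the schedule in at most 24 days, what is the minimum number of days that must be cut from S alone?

1

Current finish: 25 days; target: 24.
S is on every critical path, so each day cut from S cuts the finish by one (this holds down to a finish of 24).
Need 25 − 24 = 1 day off S → S becomes 6 days, finish becomes 24.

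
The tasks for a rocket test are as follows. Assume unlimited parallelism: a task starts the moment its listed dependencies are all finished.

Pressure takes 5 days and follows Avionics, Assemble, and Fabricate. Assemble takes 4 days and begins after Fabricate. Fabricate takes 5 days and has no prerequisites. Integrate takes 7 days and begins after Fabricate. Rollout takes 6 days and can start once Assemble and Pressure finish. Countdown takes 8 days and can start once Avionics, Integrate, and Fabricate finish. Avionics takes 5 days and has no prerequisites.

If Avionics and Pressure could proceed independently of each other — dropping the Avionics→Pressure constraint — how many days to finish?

20

Original critical path: Fabricate→Assemble→Pressure→Rollout = 5+4+5+6 = 20 ⇒ 20 days.
Dropping Avionics→Pressure doesn't change Pressure's earliest start (9); another predecessor still binds.
After: Fabricate→Assemble→Pressure→Rollout = 5+4+5+6 = 20 → 20 days.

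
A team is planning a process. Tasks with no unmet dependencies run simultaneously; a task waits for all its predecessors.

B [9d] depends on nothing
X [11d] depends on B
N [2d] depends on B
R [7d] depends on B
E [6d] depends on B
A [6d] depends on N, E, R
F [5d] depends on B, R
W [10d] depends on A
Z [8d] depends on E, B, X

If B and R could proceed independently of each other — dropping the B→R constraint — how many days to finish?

31

With the dependency in place, B→R→A→W = 9+7+6+10 = 32 sets the finish at 32 days.
Without B→R, R's earliest start moves from 9 to 0.
The longest chain is now B→E→A→W = 9+6+6+10 = 31, so the process takes 31 days.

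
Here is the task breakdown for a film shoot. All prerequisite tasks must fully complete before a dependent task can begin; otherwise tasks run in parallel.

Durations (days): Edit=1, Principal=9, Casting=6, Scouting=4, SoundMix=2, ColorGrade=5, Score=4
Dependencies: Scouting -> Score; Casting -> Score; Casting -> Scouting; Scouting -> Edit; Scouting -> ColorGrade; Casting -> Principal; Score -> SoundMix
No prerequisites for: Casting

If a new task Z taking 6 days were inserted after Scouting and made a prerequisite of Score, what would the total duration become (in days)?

Originally the job takes 16 days.
With Z inserted, Score now waits for max(Scouting, Casting, Z).
New critical path: Casting→Scouting→Z→Score→SoundMix = 6+4+6+4+2 = 22 ⇒ 22 days.

22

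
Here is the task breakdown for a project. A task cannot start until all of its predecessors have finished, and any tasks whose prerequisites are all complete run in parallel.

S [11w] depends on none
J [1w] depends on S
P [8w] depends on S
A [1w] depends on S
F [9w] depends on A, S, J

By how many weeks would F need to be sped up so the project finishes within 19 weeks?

2

Current finish: 21 weeks; target: 19.
F is on every critical path, so each week cut from F cuts the finish by one (this holds down to a finish of 19).
Need 21 − 19 = 2 weeks off F → F becomes 7 weeks, finish becomes 19.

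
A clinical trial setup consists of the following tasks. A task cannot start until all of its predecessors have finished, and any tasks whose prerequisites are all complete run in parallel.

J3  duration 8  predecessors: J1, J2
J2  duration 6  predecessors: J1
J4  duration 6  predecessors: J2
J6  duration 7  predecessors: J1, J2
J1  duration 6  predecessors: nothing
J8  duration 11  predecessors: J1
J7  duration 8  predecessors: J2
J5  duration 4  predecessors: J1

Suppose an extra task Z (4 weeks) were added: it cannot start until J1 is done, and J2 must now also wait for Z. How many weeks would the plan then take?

Originally the plan takes 20 weeks.
With Z inserted, J2 now waits for max(J1, Z).
New critical path: J1→Z→J2→J3 = 6+4+6+8 = 24 ⇒ 24 weeks.

24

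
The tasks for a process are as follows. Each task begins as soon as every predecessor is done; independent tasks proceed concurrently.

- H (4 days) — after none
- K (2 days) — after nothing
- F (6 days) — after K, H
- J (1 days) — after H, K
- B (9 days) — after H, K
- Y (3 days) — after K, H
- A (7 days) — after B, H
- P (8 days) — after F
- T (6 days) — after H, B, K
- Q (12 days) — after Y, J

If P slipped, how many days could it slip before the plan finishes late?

The longest chain is H→B→A = 4+9+7 = 20; overall finish 20 days.
Longest path through P: 18 days (earliest finish 18, latest finish 20).
Float = 20 − 18 = 2.

2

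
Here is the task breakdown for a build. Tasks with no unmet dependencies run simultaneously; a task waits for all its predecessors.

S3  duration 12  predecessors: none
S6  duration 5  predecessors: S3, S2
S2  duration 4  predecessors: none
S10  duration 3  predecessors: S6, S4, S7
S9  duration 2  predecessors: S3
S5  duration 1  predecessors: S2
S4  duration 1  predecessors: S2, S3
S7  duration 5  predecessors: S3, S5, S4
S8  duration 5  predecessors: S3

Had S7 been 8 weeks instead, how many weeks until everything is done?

24

The binding path is S3→S4→S7→S10 = 12+1+5+3 = 21; finish at 21 weeks.
Since S7 is critical, the +3 change carries straight to that chain (now 24 weeks).
No other chain overtakes it, so the finish is 24 weeks.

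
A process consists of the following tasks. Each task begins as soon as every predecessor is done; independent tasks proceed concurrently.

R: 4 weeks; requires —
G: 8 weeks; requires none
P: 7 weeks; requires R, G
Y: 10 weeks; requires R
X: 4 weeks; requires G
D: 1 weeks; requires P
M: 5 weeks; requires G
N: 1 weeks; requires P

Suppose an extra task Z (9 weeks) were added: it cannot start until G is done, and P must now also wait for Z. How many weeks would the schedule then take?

Originally the schedule takes 16 weeks.
With Z inserted, P now waits for max(R, G, Z).
New critical path: G→Z→P→D = 8+9+7+1 = 25 ⇒ 25 weeks.

25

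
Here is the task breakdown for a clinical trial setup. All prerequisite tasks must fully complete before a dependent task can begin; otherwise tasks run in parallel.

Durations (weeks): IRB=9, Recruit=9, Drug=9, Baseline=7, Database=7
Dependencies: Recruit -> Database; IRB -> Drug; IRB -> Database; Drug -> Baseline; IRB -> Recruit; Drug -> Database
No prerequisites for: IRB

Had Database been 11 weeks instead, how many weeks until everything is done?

Critical path before the change: IRB→Recruit→Database = 9+9+7 = 25 giving 25 weeks.
Since Database is critical, the +4 change carries straight to that chain (now 29 weeks).
That remains the longest chain; total 29 weeks.

29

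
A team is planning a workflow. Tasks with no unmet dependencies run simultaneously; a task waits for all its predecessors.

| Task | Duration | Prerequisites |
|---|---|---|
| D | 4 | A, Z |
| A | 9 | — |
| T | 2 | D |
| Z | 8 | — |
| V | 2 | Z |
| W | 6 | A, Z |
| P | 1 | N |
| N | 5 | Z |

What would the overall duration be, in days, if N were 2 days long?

15

Critical path before the change: A→D→T = 9+4+2 = 15 giving 15 days.
N has 1 day of float (longest path through it is 14).
That remains the longest chain; total 15 days.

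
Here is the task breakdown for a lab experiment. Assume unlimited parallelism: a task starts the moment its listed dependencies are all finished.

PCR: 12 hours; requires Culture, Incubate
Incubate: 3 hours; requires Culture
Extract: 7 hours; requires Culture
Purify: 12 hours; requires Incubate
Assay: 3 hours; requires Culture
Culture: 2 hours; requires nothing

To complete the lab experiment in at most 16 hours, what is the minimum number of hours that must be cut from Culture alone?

1

Current finish: 17 hours; target: 16.
Culture is on every critical path, so each hour cut from Culture cuts the finish by one (this holds down to a finish of 16).
Need 17 − 16 = 1 hour off Culture → Culture becomes 1 hour, finish becomes 16.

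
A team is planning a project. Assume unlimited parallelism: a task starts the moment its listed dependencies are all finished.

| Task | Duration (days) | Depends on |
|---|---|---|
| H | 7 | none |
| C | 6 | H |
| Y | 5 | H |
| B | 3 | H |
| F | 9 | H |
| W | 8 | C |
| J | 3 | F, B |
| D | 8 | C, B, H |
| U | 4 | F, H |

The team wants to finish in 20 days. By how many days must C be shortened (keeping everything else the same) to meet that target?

Current finish: 21 days; target: 20.
C is on every critical path, so each day cut from C cuts the finish by one (this holds down to a finish of 20).
Need 21 − 20 = 1 day off C → C becomes 5 days, finish becomes 20.

1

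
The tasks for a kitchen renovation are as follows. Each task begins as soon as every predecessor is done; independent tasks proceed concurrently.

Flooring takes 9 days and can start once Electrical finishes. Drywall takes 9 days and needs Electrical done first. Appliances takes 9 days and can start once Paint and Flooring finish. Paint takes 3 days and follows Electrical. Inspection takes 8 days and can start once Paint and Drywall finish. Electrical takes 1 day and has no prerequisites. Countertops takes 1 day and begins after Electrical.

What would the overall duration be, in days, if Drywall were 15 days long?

24

Baseline: Electrical→Flooring→Appliances = 1+9+9 = 19 → 19 days.
The longest path through Drywall is only 18 days, so Drywall has float 1.
Now Electrical→Drywall→Inspection = 1+15+8 = 24 is longest, so the finish becomes 24 days.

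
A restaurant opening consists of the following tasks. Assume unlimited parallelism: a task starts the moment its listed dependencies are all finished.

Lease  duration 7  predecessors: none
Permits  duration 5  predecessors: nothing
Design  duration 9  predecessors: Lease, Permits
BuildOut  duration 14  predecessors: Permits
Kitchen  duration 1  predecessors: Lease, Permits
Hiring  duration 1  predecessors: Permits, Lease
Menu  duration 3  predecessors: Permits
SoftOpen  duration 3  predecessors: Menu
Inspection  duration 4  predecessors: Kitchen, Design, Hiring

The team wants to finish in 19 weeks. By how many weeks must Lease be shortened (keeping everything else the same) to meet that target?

1

Current finish: 20 weeks; target: 19.
Lease is on every critical path, so each week cut from Lease cuts the finish by one (this holds down to a finish of 19).
Need 20 − 19 = 1 week off Lease → Lease becomes 6 weeks, finish becomes 19.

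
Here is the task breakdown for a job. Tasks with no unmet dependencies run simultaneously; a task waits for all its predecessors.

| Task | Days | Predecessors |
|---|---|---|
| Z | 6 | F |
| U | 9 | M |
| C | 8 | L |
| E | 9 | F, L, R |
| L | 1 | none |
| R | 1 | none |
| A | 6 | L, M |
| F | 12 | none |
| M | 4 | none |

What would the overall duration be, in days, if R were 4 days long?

As given, the longest chain is F→E = 12+9 = 21, so the finish is 21 days.
The longest path through R is only 10 days, so R has float 11.
No other chain overtakes it, so the finish is 21 days.

21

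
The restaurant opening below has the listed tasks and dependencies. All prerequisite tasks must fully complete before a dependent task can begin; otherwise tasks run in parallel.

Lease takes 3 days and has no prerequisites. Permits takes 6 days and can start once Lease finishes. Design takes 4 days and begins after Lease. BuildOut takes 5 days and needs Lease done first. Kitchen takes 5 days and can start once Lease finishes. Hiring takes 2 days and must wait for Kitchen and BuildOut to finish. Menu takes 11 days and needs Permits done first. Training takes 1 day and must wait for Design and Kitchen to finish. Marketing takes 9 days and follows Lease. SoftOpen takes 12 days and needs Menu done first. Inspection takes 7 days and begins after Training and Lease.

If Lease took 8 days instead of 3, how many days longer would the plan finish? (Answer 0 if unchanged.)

5

As given, the longest chain is Lease→Permits→Menu→SoftOpen = 3+6+11+12 = 32, so the finish is 32 days.
Lease is on the critical path; changing it to 8 makes that path 37 days.
No other chain overtakes it, so the finish is 37 days.
Change in finish: 37 − 32 = +5 days.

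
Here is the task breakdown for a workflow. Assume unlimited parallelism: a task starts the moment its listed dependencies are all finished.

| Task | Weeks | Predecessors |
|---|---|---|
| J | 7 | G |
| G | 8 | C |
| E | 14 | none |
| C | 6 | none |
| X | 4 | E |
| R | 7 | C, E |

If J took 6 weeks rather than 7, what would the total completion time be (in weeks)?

As given, the longest chain is C→G→J = 6+8+7 = 21, so the finish is 21 weeks.
Since J is critical, the -1 change carries straight to that chain (now 20 weeks).
The binding chain switches to E→R = 14+7 = 21; finish 21 weeks.

21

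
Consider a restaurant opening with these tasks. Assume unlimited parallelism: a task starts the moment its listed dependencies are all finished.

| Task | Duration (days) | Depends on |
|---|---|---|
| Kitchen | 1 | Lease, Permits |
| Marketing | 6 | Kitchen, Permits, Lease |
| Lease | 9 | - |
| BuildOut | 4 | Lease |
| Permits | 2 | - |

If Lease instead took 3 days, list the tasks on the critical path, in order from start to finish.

Lease, Kitchen, Marketing

The binding path is Lease→Kitchen→Marketing = 9+1+6 = 16; finish at 16 days.
Lease is on the critical path; changing it to 3 makes that path 10 days.
The critical path is still Lease→Kitchen→Marketing; finish is now 10 days.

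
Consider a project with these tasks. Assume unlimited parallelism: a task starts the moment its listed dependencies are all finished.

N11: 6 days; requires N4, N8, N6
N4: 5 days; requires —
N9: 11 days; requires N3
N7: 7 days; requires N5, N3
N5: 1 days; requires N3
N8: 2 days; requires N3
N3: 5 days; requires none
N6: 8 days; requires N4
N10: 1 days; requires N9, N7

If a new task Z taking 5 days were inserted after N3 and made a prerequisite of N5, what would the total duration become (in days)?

19

Originally the project takes 19 days.
With Z inserted, N5 now waits for max(N3, Z).
New critical path: N3→Z→N5→N7→N10 = 5+5+1+7+1 = 19 ⇒ 19 days.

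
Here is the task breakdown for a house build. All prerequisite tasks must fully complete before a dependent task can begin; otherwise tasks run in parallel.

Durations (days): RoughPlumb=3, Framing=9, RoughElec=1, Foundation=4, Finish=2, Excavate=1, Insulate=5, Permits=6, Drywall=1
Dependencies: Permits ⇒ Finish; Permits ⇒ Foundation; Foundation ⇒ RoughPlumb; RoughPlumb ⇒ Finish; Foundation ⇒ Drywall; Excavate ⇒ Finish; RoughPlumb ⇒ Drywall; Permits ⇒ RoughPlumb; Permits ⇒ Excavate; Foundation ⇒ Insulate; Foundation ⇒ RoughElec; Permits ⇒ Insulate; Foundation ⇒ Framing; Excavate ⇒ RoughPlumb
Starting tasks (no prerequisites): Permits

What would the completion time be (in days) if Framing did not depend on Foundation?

With the dependency in place, Permits→Foundation→Framing = 6+4+9 = 19 sets the finish at 19 days.
Without Foundation→Framing, Framing's earliest start moves from 10 to 0.
New critical path: Permits→Foundation→RoughPlumb→Finish = 6+4+3+2 = 15 ⇒ 15 days.

15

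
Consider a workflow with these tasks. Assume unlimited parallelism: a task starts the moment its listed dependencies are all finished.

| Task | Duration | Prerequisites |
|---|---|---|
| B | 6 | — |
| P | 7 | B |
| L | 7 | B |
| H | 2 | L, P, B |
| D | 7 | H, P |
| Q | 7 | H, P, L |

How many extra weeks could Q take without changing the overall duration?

The longest chain is B→P→H→D = 6+7+2+7 = 22; overall finish 22 weeks.
Longest path through Q: 22 weeks (earliest finish 22, latest finish 22).
Float = 22 − 22 = 0.

0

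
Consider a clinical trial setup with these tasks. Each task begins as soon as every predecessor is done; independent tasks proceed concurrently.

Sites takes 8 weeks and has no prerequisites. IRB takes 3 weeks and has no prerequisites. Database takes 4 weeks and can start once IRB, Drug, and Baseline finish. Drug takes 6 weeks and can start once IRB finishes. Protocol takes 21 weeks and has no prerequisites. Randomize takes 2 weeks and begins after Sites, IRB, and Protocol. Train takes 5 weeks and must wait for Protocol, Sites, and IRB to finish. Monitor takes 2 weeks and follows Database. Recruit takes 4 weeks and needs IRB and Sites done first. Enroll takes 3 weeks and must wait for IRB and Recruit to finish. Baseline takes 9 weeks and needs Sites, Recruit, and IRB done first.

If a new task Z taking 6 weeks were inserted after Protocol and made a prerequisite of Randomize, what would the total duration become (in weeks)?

29

Originally the job takes 27 weeks.
With Z inserted, Randomize now waits for max(Sites, IRB, Protocol, Z).
New critical path: Protocol→Z→Randomize = 21+6+2 = 29 ⇒ 29 weeks.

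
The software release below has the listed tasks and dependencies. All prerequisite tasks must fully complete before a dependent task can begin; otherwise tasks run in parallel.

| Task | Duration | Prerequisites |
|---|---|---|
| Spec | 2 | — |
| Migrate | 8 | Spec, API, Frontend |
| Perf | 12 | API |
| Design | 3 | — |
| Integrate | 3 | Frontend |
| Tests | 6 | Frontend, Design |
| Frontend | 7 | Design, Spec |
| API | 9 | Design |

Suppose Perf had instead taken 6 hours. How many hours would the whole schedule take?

As given, the longest chain is Design→API→Perf = 3+9+12 = 24, so the finish is 24 hours.
Perf is on the critical path; changing it to 6 makes that path 18 hours.
New critical path: Design→API→Migrate = 3+9+8 = 20 ⇒ 20 hours.

20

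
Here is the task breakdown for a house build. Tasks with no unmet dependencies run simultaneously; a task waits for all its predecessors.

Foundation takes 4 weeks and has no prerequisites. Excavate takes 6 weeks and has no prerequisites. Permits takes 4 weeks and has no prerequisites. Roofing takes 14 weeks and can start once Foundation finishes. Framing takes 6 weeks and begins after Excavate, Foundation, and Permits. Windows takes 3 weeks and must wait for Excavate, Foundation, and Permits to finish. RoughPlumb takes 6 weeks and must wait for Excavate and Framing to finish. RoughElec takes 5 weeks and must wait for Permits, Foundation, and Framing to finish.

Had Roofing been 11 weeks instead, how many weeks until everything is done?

18

Baseline: Foundation→Roofing = 4+14 = 18 → 18 weeks.
Roofing is on the critical path; changing it to 11 makes that path 15 weeks.
Now Excavate→Framing→RoughPlumb = 6+6+6 = 18 is longest, so the finish becomes 18 weeks.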